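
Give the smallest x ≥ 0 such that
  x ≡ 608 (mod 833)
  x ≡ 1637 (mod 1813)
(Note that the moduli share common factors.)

gcd(833, 1813) = 49 and 49 | (1637 − 608), so the pair is consistent; merging gives x ≡ 19767 (mod 30821), where 30821 = lcm(833, 1813).
The solution is unique modulo lcm(833, 1813) = 30821.

19767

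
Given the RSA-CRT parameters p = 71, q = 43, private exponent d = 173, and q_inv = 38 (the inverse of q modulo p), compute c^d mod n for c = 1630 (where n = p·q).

d_p = d mod (p−1) = 173 mod 70 = 33; d_q = d mod (q−1) = 5.
m₁ = c^(d_p) mod p: c ≡ 68 (mod 71), and 68^33 mod 71 = 63.
m₂ = c^(d_q) mod q: c ≡ 39 (mod 43), and 39^5 mod 43 = 8.
h = q_inv·(m₁ − m₂) mod p = 38·(63 − 8) mod 71 = 31.
m = m₂ + h·q = 8 + 31·43 = 1341.

1341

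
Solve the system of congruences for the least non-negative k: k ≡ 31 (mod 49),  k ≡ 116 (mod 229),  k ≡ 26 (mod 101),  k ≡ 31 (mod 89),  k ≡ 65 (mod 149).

3180298530

The moduli are pairwise coprime; N = 49·229·101·89·149 = 15028969781.
N/49 = 306713669; 306713669 ≡ 31 (mod 49); 31·19 ≡ 1, so inverse 19.
N/229 = 65628689; 65628689 ≡ 37 (mod 229); 37·130 ≡ 1, so inverse 130.
N/101 = 148801681; 148801681 ≡ 98 (mod 101); 98·67 ≡ 1, so inverse 67.
N/89 = 168864829; 168864829 ≡ 56 (mod 89); 56·62 ≡ 1, so inverse 62.
N/149 = 100865569; 100865569 ≡ 19 (mod 149); 19·102 ≡ 1, so inverse 102.
k ≡ 31·306713669·19 + 116·65628689·130 + 26·148801681·67 + 31·168864829·62 + 65·100865569·102 = 2422844433271.
2422844433271 mod 15028969781 = 3180298530.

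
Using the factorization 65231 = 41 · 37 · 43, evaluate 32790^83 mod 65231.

16220

Mod 41: 32790 ≡ 31; by Fermat, exponent reduces to 83 mod 40 = 3; 31^3 ≡ 25 (mod 41).
Mod 37: 32790 ≡ 8; by Fermat, exponent reduces to 83 mod 36 = 11; 8^11 ≡ 14 (mod 37).
Mod 43: 32790 ≡ 24; by Fermat, exponent reduces to 83 mod 42 = 41; 24^41 ≡ 9 (mod 43).
Combine by CRT: x ≡ 25 (mod 41), x ≡ 14 (mod 37), x ≡ 9 (mod 43) ⇒ x ≡ 16220 (mod 65231).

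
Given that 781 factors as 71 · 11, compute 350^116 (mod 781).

Mod 71: 350 ≡ 66; by Fermat, exponent reduces to 116 mod 70 = 46; 66^46 ≡ 5 (mod 71).
Mod 11: 350 ≡ 9; by Fermat, exponent reduces to 116 mod 10 = 6; 9^6 ≡ 9 (mod 11).
Combine by CRT: x ≡ 5 (mod 71), x ≡ 9 (mod 11) ⇒ x ≡ 218 (mod 781).

218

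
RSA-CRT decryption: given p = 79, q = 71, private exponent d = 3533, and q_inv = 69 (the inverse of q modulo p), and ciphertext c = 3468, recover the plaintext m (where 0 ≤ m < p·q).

27

d_p = d mod (p−1) = 3533 mod 78 = 23; d_q = d mod (q−1) = 33.
m₁ = c^(d_p) mod p: c ≡ 71 (mod 79), and 71^23 mod 79 = 27.
m₂ = c^(d_q) mod q: c ≡ 60 (mod 71), and 60^33 mod 71 = 27.
h = q_inv·(m₁ − m₂) mod p = 69·(27 − 27) mod 79 = 0.
m = m₂ + h·q = 27 + 0·71 = 27.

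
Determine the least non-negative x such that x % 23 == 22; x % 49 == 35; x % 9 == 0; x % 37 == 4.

11844

The moduli are pairwise coprime; N = 23·49·9·37 = 375291.
N/23 = 16317; 16317 ≡ 10 (mod 23); 10·7 ≡ 1, so inverse 7.
N/49 = 7659; 7659 ≡ 15 (mod 49); 15·36 ≡ 1, so inverse 36.
N/9 = 41699; 41699 ≡ 2 (mod 9); 2·5 ≡ 1, so inverse 5.
N/37 = 10143; 10143 ≡ 5 (mod 37); 5·15 ≡ 1, so inverse 15.
x ≡ 22·16317·7 + 35·7659·36 + 0·41699·5 + 4·10143·15 = 12771738.
12771738 mod 375291 = 11844.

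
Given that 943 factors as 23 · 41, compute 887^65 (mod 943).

752

Mod 23: 887 ≡ 13; by Fermat, exponent reduces to 65 mod 22 = 21; 13^21 ≡ 16 (mod 23).
Mod 41: 887 ≡ 26; by Fermat, exponent reduces to 65 mod 40 = 25; 26^25 ≡ 14 (mod 41).
Combine by CRT: x ≡ 16 (mod 23), x ≡ 14 (mod 41) ⇒ x ≡ 752 (mod 943).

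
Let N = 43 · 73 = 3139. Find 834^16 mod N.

Mod 43: 834 ≡ 17; 17^16 ≡ 14 (mod 43).
Mod 73: 834 ≡ 31; 31^16 ≡ 16 (mod 73).
Combine by CRT: x ≡ 14 (mod 43), x ≡ 16 (mod 73) ⇒ x ≡ 1476 (mod 3139).

1476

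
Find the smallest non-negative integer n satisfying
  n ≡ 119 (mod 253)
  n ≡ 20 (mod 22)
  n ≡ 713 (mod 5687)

222506

Combine the congruences pairwise.
gcd(253, 22) = 11 and 11 | (20 − 119), so the pair is consistent; merging gives n ≡ 372 (mod 506), where 506 = lcm(253, 22).
gcd(506, 5687) = 11 and 11 | (713 − 372), so the pair is consistent; merging gives n ≡ 222506 (mod 261602), where 261602 = lcm(506, 5687).
The solution is unique modulo lcm(253, 22, 5687) = 261602.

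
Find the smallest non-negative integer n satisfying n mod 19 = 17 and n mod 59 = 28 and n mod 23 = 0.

From n ≡ 17 (mod 19) write n = 17 + 19t. Substituting into n ≡ 28 (mod 59) gives 19t ≡ 11 (mod 59), and since 19⁻¹ ≡ 28 (mod 59), t ≡ 13. Hence n ≡ 17 + 19·13 = 264 (mod 1121).
From n ≡ 264 (mod 1121) write n = 264 + 1121t. Substituting into n ≡ 0 (mod 23) gives 1121t ≡ 12 (mod 23), and since 17⁻¹ ≡ 19 (mod 23), t ≡ 21. Hence n ≡ 264 + 1121·21 = 23805 (mod 25783).

23805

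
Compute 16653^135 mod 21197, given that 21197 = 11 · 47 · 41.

11494

Mod 11: 16653 ≡ 10; by Fermat, exponent reduces to 135 mod 10 = 5; 10^5 ≡ 10 (mod 11).
Mod 47: 16653 ≡ 15; by Fermat, exponent reduces to 135 mod 46 = 43; 15^43 ≡ 26 (mod 47).
Mod 41: 16653 ≡ 7; by Fermat, exponent reduces to 135 mod 40 = 15; 7^15 ≡ 14 (mod 41).
Combine by CRT: x ≡ 10 (mod 11), x ≡ 26 (mod 47), x ≡ 14 (mod 41) ⇒ x ≡ 11494 (mod 21197).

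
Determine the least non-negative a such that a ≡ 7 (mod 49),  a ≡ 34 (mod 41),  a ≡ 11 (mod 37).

73752

The moduli are pairwise coprime; N = 49·41·37 = 74333.
N/49 = 1517; 1517 ≡ 47 (mod 49); 47·24 ≡ 1, so inverse 24.
N/41 = 1813; 1813 ≡ 9 (mod 41); 9·32 ≡ 1, so inverse 32.
N/37 = 2009; 2009 ≡ 11 (mod 37); 11·27 ≡ 1, so inverse 27.
a ≡ 7·1517·24 + 34·1813·32 + 11·2009·27 = 2824073.
2824073 mod 74333 = 73752.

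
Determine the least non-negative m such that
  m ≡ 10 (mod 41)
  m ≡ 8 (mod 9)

From m ≡ 10 (mod 41) write m = 10 + 41t. Substituting into m ≡ 8 (mod 9) gives 41t ≡ 7 (mod 9), and since 5⁻¹ ≡ 2 (mod 9), t ≡ 5. Hence m ≡ 10 + 41·5 = 215 (mod 369).

215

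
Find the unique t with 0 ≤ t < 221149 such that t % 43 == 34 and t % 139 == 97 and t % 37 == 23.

Combine the congruences pairwise.
From t ≡ 34 (mod 43) write t = 34 + 43s. Substituting into t ≡ 97 (mod 139) gives 43s ≡ 63 (mod 139), and since 43⁻¹ ≡ 97 (mod 139), s ≡ 134. Hence t ≡ 34 + 43·134 = 5796 (mod 5977).
From t ≡ 5796 (mod 5977) write t = 5796 + 5977s. Substituting into t ≡ 23 (mod 37) gives 5977s ≡ 36 (mod 37), and since 20⁻¹ ≡ 13 (mod 37), s ≡ 24. Hence t ≡ 5796 + 5977·24 = 149244 (mod 221149).

149244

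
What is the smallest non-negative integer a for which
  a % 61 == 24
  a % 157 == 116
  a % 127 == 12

Combine the congruences pairwise.
From a ≡ 24 (mod 61) write a = 24 + 61t. Substituting into a ≡ 116 (mod 157) gives 61t ≡ 92 (mod 157), and since 61⁻¹ ≡ 139 (mod 157), t ≡ 71. Hence a ≡ 24 + 61·71 = 4355 (mod 9577).
From a ≡ 4355 (mod 9577) write a = 4355 + 9577t. Substituting into a ≡ 12 (mod 127) gives 9577t ≡ 102 (mod 127), and since 52⁻¹ ≡ 22 (mod 127), t ≡ 85. Hence a ≡ 4355 + 9577·85 = 818400 (mod 1216279).

818400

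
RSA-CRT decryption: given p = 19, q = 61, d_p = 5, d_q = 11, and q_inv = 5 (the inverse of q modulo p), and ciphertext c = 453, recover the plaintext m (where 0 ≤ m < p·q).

669

m₁ = c^(d_p) mod p: c ≡ 16 (mod 19), and 16^5 mod 19 = 4.
m₂ = c^(d_q) mod q: c ≡ 26 (mod 61), and 26^11 mod 61 = 59.
h = q_inv·(m₁ − m₂) mod p = 5·(4 − 59) mod 19 = 10.
m = m₂ + h·q = 59 + 10·61 = 669.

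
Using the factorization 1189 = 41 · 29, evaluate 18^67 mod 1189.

570

Mod 41: 18 ≡ 18; by Fermat, exponent reduces to 67 mod 40 = 27; 18^27 ≡ 37 (mod 41).
Mod 29: 18 ≡ 18; by Fermat, exponent reduces to 67 mod 28 = 11; 18^11 ≡ 19 (mod 29).
Combine by CRT: x ≡ 37 (mod 41), x ≡ 19 (mod 29) ⇒ x ≡ 570 (mod 1189).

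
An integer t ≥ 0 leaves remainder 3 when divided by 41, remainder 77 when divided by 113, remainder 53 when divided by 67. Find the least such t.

From t ≡ 3 (mod 41) write t = 3 + 41s. Substituting into t ≡ 77 (mod 113) gives 41s ≡ 74 (mod 113), and since 41⁻¹ ≡ 102 (mod 113), s ≡ 90. Hence t ≡ 3 + 41·90 = 3693 (mod 4633).
From t ≡ 3693 (mod 4633) write t = 3693 + 4633s. Substituting into t ≡ 53 (mod 67) gives 4633s ≡ 45 (mod 67), and since 10⁻¹ ≡ 47 (mod 67), s ≡ 38. Hence t ≡ 3693 + 4633·38 = 179747 (mod 310411).

179747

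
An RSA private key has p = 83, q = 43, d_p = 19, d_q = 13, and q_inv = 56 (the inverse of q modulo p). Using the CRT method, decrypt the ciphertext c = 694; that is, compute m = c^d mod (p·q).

m₁ = c^(d_p) mod p: c ≡ 30 (mod 83), and 30^19 mod 83 = 33.
m₂ = c^(d_q) mod q: c ≡ 6 (mod 43), and 6^13 mod 43 = 6.
h = q_inv·(m₁ − m₂) mod p = 56·(33 − 6) mod 83 = 18.
m = m₂ + h·q = 6 + 18·43 = 780.

780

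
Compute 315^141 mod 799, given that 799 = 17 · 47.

Mod 17: 315 ≡ 9; by Fermat, exponent reduces to 141 mod 16 = 13; 9^13 ≡ 8 (mod 17).
Mod 47: 315 ≡ 33; by Fermat, exponent reduces to 141 mod 46 = 3; 33^3 ≡ 29 (mod 47).
Combine by CRT: x ≡ 8 (mod 17), x ≡ 29 (mod 47) ⇒ x ≡ 76 (mod 799).

76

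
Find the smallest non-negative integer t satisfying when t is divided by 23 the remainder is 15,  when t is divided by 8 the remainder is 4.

84

From t ≡ 15 (mod 23) write t = 15 + 23s. Substituting into t ≡ 4 (mod 8) gives 23s ≡ 5 (mod 8), and since 7⁻¹ ≡ 7 (mod 8), s ≡ 3. Hence t ≡ 15 + 23·3 = 84 (mod 184).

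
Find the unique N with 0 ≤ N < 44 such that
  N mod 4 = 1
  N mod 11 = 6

17

From N ≡ 1 (mod 4) write N = 1 + 4t. Substituting into N ≡ 6 (mod 11) gives 4t ≡ 5 (mod 11), and since 4⁻¹ ≡ 3 (mod 11), t ≡ 4. Hence N ≡ 1 + 4·4 = 17 (mod 44).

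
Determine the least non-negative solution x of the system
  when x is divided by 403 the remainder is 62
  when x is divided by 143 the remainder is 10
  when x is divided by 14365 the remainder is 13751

2886751

gcd(403, 143) = 13 and 13 | (10 − 62), so the pair is consistent; merging gives x ≡ 868 (mod 4433), where 4433 = lcm(403, 143).
gcd(4433, 14365) = 13 and 13 | (13751 − 868), so the pair is consistent; merging gives x ≡ 2886751 (mod 4898465), where 4898465 = lcm(4433, 14365).
The solution is unique modulo lcm(403, 143, 14365) = 4898465.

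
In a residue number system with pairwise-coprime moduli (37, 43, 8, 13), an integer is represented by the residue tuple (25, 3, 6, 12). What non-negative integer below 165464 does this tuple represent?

From x ≡ 25 (mod 37) write x = 25 + 37t. Substituting into x ≡ 3 (mod 43) gives 37t ≡ 21 (mod 43), and since 37⁻¹ ≡ 7 (mod 43), t ≡ 18. Hence x ≡ 25 + 37·18 = 691 (mod 1591).
From x ≡ 691 (mod 1591) write x = 691 + 1591t. Substituting into x ≡ 6 (mod 8) gives 1591t ≡ 3 (mod 8), and since 7⁻¹ ≡ 7 (mod 8), t ≡ 5. Hence x ≡ 691 + 1591·5 = 8646 (mod 12728).
From x ≡ 8646 (mod 12728) write x = 8646 + 12728t. Substituting into x ≡ 12 (mod 13) gives 12728t ≡ 11 (mod 13), and since 1⁻¹ ≡ 1 (mod 13), t ≡ 11. Hence x ≡ 8646 + 12728·11 = 148654 (mod 165464).

148654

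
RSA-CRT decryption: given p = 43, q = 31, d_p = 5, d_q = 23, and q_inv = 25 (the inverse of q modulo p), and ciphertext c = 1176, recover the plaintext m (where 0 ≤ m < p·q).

984

m₁ = c^(d_p) mod p: c ≡ 15 (mod 43), and 15^5 mod 43 = 38.
m₂ = c^(d_q) mod q: c ≡ 29 (mod 31), and 29^23 mod 31 = 23.
h = q_inv·(m₁ − m₂) mod p = 25·(38 − 23) mod 43 = 31.
m = m₂ + h·q = 23 + 31·31 = 984.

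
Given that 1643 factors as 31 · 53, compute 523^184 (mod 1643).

473

Mod 31: 523 ≡ 27; by Fermat, exponent reduces to 184 mod 30 = 4; 27^4 ≡ 8 (mod 31).
Mod 53: 523 ≡ 46; by Fermat, exponent reduces to 184 mod 52 = 28; 46^28 ≡ 49 (mod 53).
Combine by CRT: x ≡ 8 (mod 31), x ≡ 49 (mod 53) ⇒ x ≡ 473 (mod 1643).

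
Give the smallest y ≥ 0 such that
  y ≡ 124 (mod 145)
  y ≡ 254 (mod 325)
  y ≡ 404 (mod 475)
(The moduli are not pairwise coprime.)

24629

gcd(145, 325) = 5 and 5 | (254 − 124), so the pair is consistent; merging gives y ≡ 5779 (mod 9425), where 9425 = lcm(145, 325).
gcd(9425, 475) = 25 and 25 | (404 − 5779), so the pair is consistent; merging gives y ≡ 24629 (mod 179075), where 179075 = lcm(9425, 475).
The solution is unique modulo lcm(145, 325, 475) = 179075.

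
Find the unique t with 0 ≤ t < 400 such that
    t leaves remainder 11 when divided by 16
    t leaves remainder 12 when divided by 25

187

From t ≡ 11 (mod 16) write t = 11 + 16s. Substituting into t ≡ 12 (mod 25) gives 16s ≡ 1 (mod 25), and since 16⁻¹ ≡ 11 (mod 25), s ≡ 11. Hence t ≡ 11 + 16·11 = 187 (mod 400).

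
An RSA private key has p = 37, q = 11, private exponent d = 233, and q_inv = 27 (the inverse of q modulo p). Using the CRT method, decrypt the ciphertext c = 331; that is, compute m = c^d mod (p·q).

56

d_p = d mod (p−1) = 233 mod 36 = 17; d_q = d mod (q−1) = 3.
m₁ = c^(d_p) mod p: c ≡ 35 (mod 37), and 35^17 mod 37 = 19.
m₂ = c^(d_q) mod q: c ≡ 1 (mod 11), and 1^3 mod 11 = 1.
h = q_inv·(m₁ − m₂) mod p = 27·(19 − 1) mod 37 = 5.
m = m₂ + h·q = 1 + 5·11 = 56.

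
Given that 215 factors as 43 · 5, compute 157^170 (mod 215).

139

Mod 43: 157 ≡ 28; by Fermat, exponent reduces to 170 mod 42 = 2; 28^2 ≡ 10 (mod 43).
Mod 5: 157 ≡ 2; by Fermat, exponent reduces to 170 mod 4 = 2; 2^2 ≡ 4 (mod 5).
Combine by CRT: x ≡ 10 (mod 43), x ≡ 4 (mod 5) ⇒ x ≡ 139 (mod 215).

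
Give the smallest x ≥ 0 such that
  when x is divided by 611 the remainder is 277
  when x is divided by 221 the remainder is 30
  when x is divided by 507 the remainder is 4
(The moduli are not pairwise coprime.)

Combine the congruences pairwise.
gcd(611, 221) = 13 and 13 | (30 − 277), so the pair is consistent; merging gives x ≡ 5776 (mod 10387), where 10387 = lcm(611, 221).
gcd(10387, 507) = 13 and 13 | (4 − 5776), so the pair is consistent; merging gives x ≡ 317386 (mod 405093), where 405093 = lcm(10387, 507).
The solution is unique modulo lcm(611, 221, 507) = 405093.

317386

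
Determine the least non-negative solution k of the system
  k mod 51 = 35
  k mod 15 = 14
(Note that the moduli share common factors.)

gcd(51, 15) = 3 and 3 | (14 − 35), so the pair is consistent; merging gives k ≡ 239 (mod 255), where 255 = lcm(51, 15).
The solution is unique modulo lcm(51, 15) = 255.

239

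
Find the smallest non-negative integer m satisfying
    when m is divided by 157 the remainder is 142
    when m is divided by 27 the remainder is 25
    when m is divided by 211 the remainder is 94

The moduli are pairwise coprime; N = 157·27·211 = 894429.
N/157 = 5697; 5697 ≡ 45 (mod 157); 45·7 ≡ 1, so inverse 7.
N/27 = 33127; 33127 ≡ 25 (mod 27); 25·13 ≡ 1, so inverse 13.
N/211 = 4239; 4239 ≡ 19 (mod 211); 19·100 ≡ 1, so inverse 100.
m ≡ 142·5697·7 + 25·33127·13 + 94·4239·100 = 56275693.
56275693 mod 894429 = 821095.

821095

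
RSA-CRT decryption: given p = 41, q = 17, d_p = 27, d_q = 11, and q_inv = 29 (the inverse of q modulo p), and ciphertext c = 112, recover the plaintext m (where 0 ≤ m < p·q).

445

m₁ = c^(d_p) mod p: c ≡ 30 (mod 41), and 30^27 mod 41 = 35.
m₂ = c^(d_q) mod q: c ≡ 10 (mod 17), and 10^11 mod 17 = 3.
h = q_inv·(m₁ − m₂) mod p = 29·(35 − 3) mod 41 = 26.
m = m₂ + h·q = 3 + 26·17 = 445.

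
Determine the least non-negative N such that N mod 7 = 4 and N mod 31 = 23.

From N ≡ 4 (mod 7) write N = 4 + 7t. Substituting into N ≡ 23 (mod 31) gives 7t ≡ 19 (mod 31), and since 7⁻¹ ≡ 9 (mod 31), t ≡ 16. Hence N ≡ 4 + 7·16 = 116 (mod 217).

116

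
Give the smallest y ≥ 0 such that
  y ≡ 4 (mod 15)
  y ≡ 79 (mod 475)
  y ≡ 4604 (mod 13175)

gcd(15, 475) = 5 and 5 | (79 − 4), so the pair is consistent; merging gives y ≡ 79 (mod 1425), where 1425 = lcm(15, 475).
gcd(1425, 13175) = 25 and 25 | (4604 − 79), so the pair is consistent; merging gives y ≡ 531604 (mod 750975), where 750975 = lcm(1425, 13175).
The solution is unique modulo lcm(15, 475, 13175) = 750975.

531604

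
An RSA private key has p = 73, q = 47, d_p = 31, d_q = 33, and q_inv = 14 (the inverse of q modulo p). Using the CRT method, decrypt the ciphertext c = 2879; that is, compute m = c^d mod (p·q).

807

m₁ = c^(d_p) mod p: c ≡ 32 (mod 73), and 32^31 mod 73 = 4.
m₂ = c^(d_q) mod q: c ≡ 12 (mod 47), and 12^33 mod 47 = 8.
h = q_inv·(m₁ − m₂) mod p = 14·(4 − 8) mod 73 = 17.
m = m₂ + h·q = 8 + 17·47 = 807.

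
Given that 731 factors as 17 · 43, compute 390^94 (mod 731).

698

Mod 17: 390 ≡ 16; by Fermat, exponent reduces to 94 mod 16 = 14; 16^14 ≡ 1 (mod 17).
Mod 43: 390 ≡ 3; by Fermat, exponent reduces to 94 mod 42 = 10; 3^10 ≡ 10 (mod 43).
Combine by CRT: x ≡ 1 (mod 17), x ≡ 10 (mod 43) ⇒ x ≡ 698 (mod 731).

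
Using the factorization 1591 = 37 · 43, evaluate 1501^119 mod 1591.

Mod 37: 1501 ≡ 21; by Fermat, exponent reduces to 119 mod 36 = 11; 21^11 ≡ 3 (mod 37).
Mod 43: 1501 ≡ 39; by Fermat, exponent reduces to 119 mod 42 = 35; 39^35 ≡ 42 (mod 43).
Combine by CRT: x ≡ 3 (mod 37), x ≡ 42 (mod 43) ⇒ x ≡ 558 (mod 1591).

558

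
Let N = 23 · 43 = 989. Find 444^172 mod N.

Mod 23: 444 ≡ 7; by Fermat, exponent reduces to 172 mod 22 = 18; 7^18 ≡ 18 (mod 23).
Mod 43: 444 ≡ 14; by Fermat, exponent reduces to 172 mod 42 = 4; 14^4 ≡ 17 (mod 43).
Combine by CRT: x ≡ 18 (mod 23), x ≡ 17 (mod 43) ⇒ x ≡ 662 (mod 989).

662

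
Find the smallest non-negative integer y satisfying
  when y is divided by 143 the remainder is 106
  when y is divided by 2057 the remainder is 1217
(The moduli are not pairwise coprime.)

23844

gcd(143, 2057) = 11 and 11 | (1217 − 106), so the pair is consistent; merging gives y ≡ 23844 (mod 26741), where 26741 = lcm(143, 2057).
The solution is unique modulo lcm(143, 2057) = 26741.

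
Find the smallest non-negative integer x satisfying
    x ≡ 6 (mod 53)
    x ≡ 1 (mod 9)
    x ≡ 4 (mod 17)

2656

Combine the congruences pairwise.
From x ≡ 6 (mod 53) write x = 6 + 53t. Substituting into x ≡ 1 (mod 9) gives 53t ≡ 4 (mod 9), and since 8⁻¹ ≡ 8 (mod 9), t ≡ 5. Hence x ≡ 6 + 53·5 = 271 (mod 477).
From x ≡ 271 (mod 477) write x = 271 + 477t. Substituting into x ≡ 4 (mod 17) gives 477t ≡ 5 (mod 17), and since 1⁻¹ ≡ 1 (mod 17), t ≡ 5. Hence x ≡ 271 + 477·5 = 2656 (mod 8109).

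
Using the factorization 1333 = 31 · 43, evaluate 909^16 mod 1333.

909

Mod 31: 909 ≡ 10; 10^16 ≡ 10 (mod 31).
Mod 43: 909 ≡ 6; 6^16 ≡ 6 (mod 43).
Combine by CRT: x ≡ 10 (mod 31), x ≡ 6 (mod 43) ⇒ x ≡ 909 (mod 1333).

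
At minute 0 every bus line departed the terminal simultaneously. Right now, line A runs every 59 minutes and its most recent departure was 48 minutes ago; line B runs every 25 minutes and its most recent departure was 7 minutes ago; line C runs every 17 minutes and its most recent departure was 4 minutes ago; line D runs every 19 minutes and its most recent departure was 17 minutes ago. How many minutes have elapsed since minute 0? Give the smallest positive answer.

From t ≡ 48 (mod 59) write t = 48 + 59s. Substituting into t ≡ 7 (mod 25) gives 59s ≡ 9 (mod 25), and since 9⁻¹ ≡ 14 (mod 25), s ≡ 1. Hence t ≡ 48 + 59·1 = 107 (mod 1475).
From t ≡ 107 (mod 1475) write t = 107 + 1475s. Substituting into t ≡ 4 (mod 17) gives 1475s ≡ 16 (mod 17), and since 13⁻¹ ≡ 4 (mod 17), s ≡ 13. Hence t ≡ 107 + 1475·13 = 19282 (mod 25075).
From t ≡ 19282 (mod 25075) write t = 19282 + 25075s. Substituting into t ≡ 17 (mod 19) gives 25075s ≡ 1 (mod 19), and since 14⁻¹ ≡ 15 (mod 19), s ≡ 15. Hence t ≡ 19282 + 25075·15 = 395407 (mod 476425).

395407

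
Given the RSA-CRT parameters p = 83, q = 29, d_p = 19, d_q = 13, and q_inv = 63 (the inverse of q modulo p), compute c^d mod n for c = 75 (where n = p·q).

713

m₁ = c^(d_p) mod p: c ≡ 75 (mod 83), and 75^19 mod 83 = 49.
m₂ = c^(d_q) mod q: c ≡ 17 (mod 29), and 17^13 mod 29 = 17.
h = q_inv·(m₁ − m₂) mod p = 63·(49 − 17) mod 83 = 24.
m = m₂ + h·q = 17 + 24·29 = 713.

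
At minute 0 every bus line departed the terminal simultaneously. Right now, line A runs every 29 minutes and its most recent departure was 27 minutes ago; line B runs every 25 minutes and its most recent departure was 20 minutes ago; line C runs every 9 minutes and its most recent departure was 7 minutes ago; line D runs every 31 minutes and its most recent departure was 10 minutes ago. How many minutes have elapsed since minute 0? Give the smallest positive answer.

183220

The moduli are pairwise coprime; N = 29·25·9·31 = 202275.
N/29 = 6975; 6975 ≡ 15 (mod 29); 15·2 ≡ 1, so inverse 2.
N/25 = 8091; 8091 ≡ 16 (mod 25); 16·11 ≡ 1, so inverse 11.
N/9 = 22475; 22475 ≡ 2 (mod 9); 2·5 ≡ 1, so inverse 5.
N/31 = 6525; 6525 ≡ 15 (mod 31); 15·29 ≡ 1, so inverse 29.
t ≡ 27·6975·2 + 20·8091·11 + 7·22475·5 + 10·6525·29 = 4835545.
4835545 mod 202275 = 183220.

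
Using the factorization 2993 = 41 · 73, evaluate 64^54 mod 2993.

Mod 41: 64 ≡ 23; by Fermat, exponent reduces to 54 mod 40 = 14; 23^14 ≡ 16 (mod 41).
Mod 73: 64 ≡ 64; 64^54 ≡ 1 (mod 73).
Combine by CRT: x ≡ 16 (mod 41), x ≡ 1 (mod 73) ⇒ x ≡ 877 (mod 2993).

877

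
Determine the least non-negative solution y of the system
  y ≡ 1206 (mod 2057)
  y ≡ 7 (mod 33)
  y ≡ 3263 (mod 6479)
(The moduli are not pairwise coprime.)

gcd(2057, 33) = 11 and 11 | (7 − 1206), so the pair is consistent; merging gives y ≡ 5320 (mod 6171), where 6171 = lcm(2057, 33).
gcd(6171, 6479) = 11 and 11 | (3263 − 5320), so the pair is consistent; merging gives y ≡ 1214836 (mod 3634719), where 3634719 = lcm(6171, 6479).
The solution is unique modulo lcm(2057, 33, 6479) = 3634719.

1214836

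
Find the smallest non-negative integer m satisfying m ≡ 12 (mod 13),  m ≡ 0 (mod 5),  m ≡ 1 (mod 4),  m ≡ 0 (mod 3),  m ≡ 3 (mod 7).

Combine the congruences pairwise.
From m ≡ 12 (mod 13) write m = 12 + 13t. Substituting into m ≡ 0 (mod 5) gives 13t ≡ 3 (mod 5), and since 3⁻¹ ≡ 2 (mod 5), t ≡ 1. Hence m ≡ 12 + 13·1 = 25 (mod 65).
From m ≡ 25 (mod 65) write m = 25 + 65t. Substituting into m ≡ 1 (mod 4) gives 65t ≡ 0 (mod 4), and since 1⁻¹ ≡ 1 (mod 4), t ≡ 0. Hence m ≡ 25 + 65·0 = 25 (mod 260).
From m ≡ 25 (mod 260) write m = 25 + 260t. Substituting into m ≡ 0 (mod 3) gives 260t ≡ 2 (mod 3), and since 2⁻¹ ≡ 2 (mod 3), t ≡ 1. Hence m ≡ 25 + 260·1 = 285 (mod 780).
From m ≡ 285 (mod 780) write m = 285 + 780t. Substituting into m ≡ 3 (mod 7) gives 780t ≡ 5 (mod 7), and since 3⁻¹ ≡ 5 (mod 7), t ≡ 4. Hence m ≡ 285 + 780·4 = 3405 (mod 5460).

3405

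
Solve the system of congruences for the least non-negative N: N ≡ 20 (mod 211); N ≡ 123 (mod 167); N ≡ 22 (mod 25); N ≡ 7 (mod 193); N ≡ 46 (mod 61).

5893801197

From N ≡ 20 (mod 211) write N = 20 + 211t. Substituting into N ≡ 123 (mod 167) gives 211t ≡ 103 (mod 167), and since 44⁻¹ ≡ 19 (mod 167), t ≡ 120. Hence N ≡ 20 + 211·120 = 25340 (mod 35237).
From N ≡ 25340 (mod 35237) write N = 25340 + 35237t. Substituting into N ≡ 22 (mod 25) gives 35237t ≡ 7 (mod 25), and since 12⁻¹ ≡ 23 (mod 25), t ≡ 11. Hence N ≡ 25340 + 35237·11 = 412947 (mod 880925).
From N ≡ 412947 (mod 880925) write N = 412947 + 880925t. Substituting into N ≡ 7 (mod 193) gives 880925t ≡ 80 (mod 193), and since 73⁻¹ ≡ 156 (mod 193), t ≡ 128. Hence N ≡ 412947 + 880925·128 = 113171347 (mod 170018525).
From N ≡ 113171347 (mod 170018525) write N = 113171347 + 170018525t. Substituting into N ≡ 46 (mod 61) gives 170018525t ≡ 47 (mod 61), and since 57⁻¹ ≡ 15 (mod 61), t ≡ 34. Hence N ≡ 113171347 + 170018525·34 = 5893801197 (mod 10371130025).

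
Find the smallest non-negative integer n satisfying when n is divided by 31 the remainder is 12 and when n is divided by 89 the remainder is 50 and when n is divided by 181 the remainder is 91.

From n ≡ 12 (mod 31) write n = 12 + 31t. Substituting into n ≡ 50 (mod 89) gives 31t ≡ 38 (mod 89), and since 31⁻¹ ≡ 23 (mod 89), t ≡ 73. Hence n ≡ 12 + 31·73 = 2275 (mod 2759).
From n ≡ 2275 (mod 2759) write n = 2275 + 2759t. Substituting into n ≡ 91 (mod 181) gives 2759t ≡ 169 (mod 181), and since 44⁻¹ ≡ 144 (mod 181), t ≡ 82. Hence n ≡ 2275 + 2759·82 = 228513 (mod 499379).

228513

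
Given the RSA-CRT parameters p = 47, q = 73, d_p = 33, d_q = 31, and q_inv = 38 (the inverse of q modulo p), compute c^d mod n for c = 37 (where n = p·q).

397

m₁ = c^(d_p) mod p: c ≡ 37 (mod 47), and 37^33 mod 47 = 21.
m₂ = c^(d_q) mod q: c ≡ 37 (mod 73), and 37^31 mod 73 = 32.
h = q_inv·(m₁ − m₂) mod p = 38·(21 − 32) mod 47 = 5.
m = m₂ + h·q = 32 + 5·73 = 397.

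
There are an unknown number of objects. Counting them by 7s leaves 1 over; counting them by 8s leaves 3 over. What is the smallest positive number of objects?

43

Combine the congruences pairwise.
From N ≡ 1 (mod 7) write N = 1 + 7t. Substituting into N ≡ 3 (mod 8) gives 7t ≡ 2 (mod 8), and since 7⁻¹ ≡ 7 (mod 8), t ≡ 6. Hence N ≡ 1 + 7·6 = 43 (mod 56).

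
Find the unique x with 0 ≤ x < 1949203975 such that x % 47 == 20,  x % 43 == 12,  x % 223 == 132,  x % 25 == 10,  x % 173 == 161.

The moduli are pairwise coprime; N = 47·43·223·25·173 = 1949203975.
N/47 = 41472425; 41472425 ≡ 1 (mod 47), inverse 1.
N/43 = 45330325; 45330325 ≡ 26 (mod 43); 26·5 ≡ 1, so inverse 5.
N/223 = 8740825; 8740825 ≡ 117 (mod 223); 117·61 ≡ 1, so inverse 61.
N/25 = 77968159; 77968159 ≡ 9 (mod 25); 9·14 ≡ 1, so inverse 14.
N/173 = 11267075; 11267075 ≡ 104 (mod 173); 104·5 ≡ 1, so inverse 5.
x ≡ 20·41472425·1 + 12·45330325·5 + 132·8740825·61 + 10·77968159·14 + 161·11267075·5 = 93915928535.
93915928535 mod 1949203975 = 354137735.

354137735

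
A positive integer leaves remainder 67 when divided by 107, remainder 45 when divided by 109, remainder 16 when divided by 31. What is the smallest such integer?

Combine the congruences pairwise.
From N ≡ 67 (mod 107) write N = 67 + 107t. Substituting into N ≡ 45 (mod 109) gives 107t ≡ 87 (mod 109), and since 107⁻¹ ≡ 54 (mod 109), t ≡ 11. Hence N ≡ 67 + 107·11 = 1244 (mod 11663).
From N ≡ 1244 (mod 11663) write N = 1244 + 11663t. Substituting into N ≡ 16 (mod 31) gives 11663t ≡ 12 (mod 31), and since 7⁻¹ ≡ 9 (mod 31), t ≡ 15. Hence N ≡ 1244 + 11663·15 = 176189 (mod 361553).

176189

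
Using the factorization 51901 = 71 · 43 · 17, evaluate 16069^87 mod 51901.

30698

Mod 71: 16069 ≡ 23; by Fermat, exponent reduces to 87 mod 70 = 17; 23^17 ≡ 26 (mod 71).
Mod 43: 16069 ≡ 30; by Fermat, exponent reduces to 87 mod 42 = 3; 30^3 ≡ 39 (mod 43).
Mod 17: 16069 ≡ 4; by Fermat, exponent reduces to 87 mod 16 = 7; 4^7 ≡ 13 (mod 17).
Combine by CRT: x ≡ 26 (mod 71), x ≡ 39 (mod 43), x ≡ 13 (mod 17) ⇒ x ≡ 30698 (mod 51901).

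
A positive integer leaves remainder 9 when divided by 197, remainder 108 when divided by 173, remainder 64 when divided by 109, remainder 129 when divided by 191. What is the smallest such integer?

The moduli are pairwise coprime; N = 197·173·109·191 = 709532339.
N/197 = 3601687; 3601687 ≡ 133 (mod 197); 133·40 ≡ 1, so inverse 40.
N/173 = 4101343; 4101343 ≡ 32 (mod 173); 32·146 ≡ 1, so inverse 146.
N/109 = 6509471; 6509471 ≡ 100 (mod 109); 100·12 ≡ 1, so inverse 12.
N/191 = 3714829; 3714829 ≡ 70 (mod 191); 70·161 ≡ 1, so inverse 161.
x ≡ 9·3601687·40 + 108·4101343·146 + 64·6509471·12 + 129·3714829·161 = 148119140973.
148119140973 mod 709532339 = 536414461.

536414461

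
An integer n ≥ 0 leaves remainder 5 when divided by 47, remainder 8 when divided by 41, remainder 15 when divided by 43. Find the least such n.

Combine the congruences pairwise.
From n ≡ 5 (mod 47) write n = 5 + 47t. Substituting into n ≡ 8 (mod 41) gives 47t ≡ 3 (mod 41), and since 6⁻¹ ≡ 7 (mod 41), t ≡ 21. Hence n ≡ 5 + 47·21 = 992 (mod 1927).
From n ≡ 992 (mod 1927) write n = 992 + 1927t. Substituting into n ≡ 15 (mod 43) gives 1927t ≡ 12 (mod 43), and since 35⁻¹ ≡ 16 (mod 43), t ≡ 20. Hence n ≡ 992 + 1927·20 = 39532 (mod 82861).

39532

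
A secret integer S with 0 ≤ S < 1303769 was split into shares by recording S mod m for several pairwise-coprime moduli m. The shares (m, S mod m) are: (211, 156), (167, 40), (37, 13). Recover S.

627459

The moduli are pairwise coprime; N = 211·167·37 = 1303769.
N/211 = 6179; 6179 ≡ 60 (mod 211); 60·102 ≡ 1, so inverse 102.
N/167 = 7807; 7807 ≡ 125 (mod 167); 125·163 ≡ 1, so inverse 163.
N/37 = 35237; 35237 ≡ 13 (mod 37); 13·20 ≡ 1, so inverse 20.
S ≡ 156·6179·102 + 40·7807·163 + 13·35237·20 = 158383508.
158383508 mod 1303769 = 627459.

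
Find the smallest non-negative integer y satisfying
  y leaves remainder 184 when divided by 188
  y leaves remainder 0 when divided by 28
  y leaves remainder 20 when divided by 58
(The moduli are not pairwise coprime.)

Combine the congruences pairwise.
gcd(188, 28) = 4 and 4 | (0 − 184), so the pair is consistent; merging gives y ≡ 560 (mod 1316), where 1316 = lcm(188, 28).
gcd(1316, 58) = 2 and 2 | (20 − 560), so the pair is consistent; merging gives y ≡ 1876 (mod 38164), where 38164 = lcm(1316, 58).
The solution is unique modulo lcm(188, 28, 58) = 38164.

1876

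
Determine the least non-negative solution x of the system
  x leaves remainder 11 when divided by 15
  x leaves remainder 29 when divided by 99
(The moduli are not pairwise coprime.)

Combine the congruences pairwise.
gcd(15, 99) = 3 and 3 | (29 − 11), so the pair is consistent; merging gives x ≡ 326 (mod 495), where 495 = lcm(15, 99).
The solution is unique modulo lcm(15, 99) = 495.

326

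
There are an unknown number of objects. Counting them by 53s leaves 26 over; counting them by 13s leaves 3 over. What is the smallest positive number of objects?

185

Combine the congruences pairwise.
From N ≡ 26 (mod 53) write N = 26 + 53t. Substituting into N ≡ 3 (mod 13) gives 53t ≡ 3 (mod 13), and since 1⁻¹ ≡ 1 (mod 13), t ≡ 3. Hence N ≡ 26 + 53·3 = 185 (mod 689).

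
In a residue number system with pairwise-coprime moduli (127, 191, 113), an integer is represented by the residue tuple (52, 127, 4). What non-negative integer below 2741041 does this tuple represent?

1742238

The moduli are pairwise coprime; N = 127·191·113 = 2741041.
N/127 = 21583; 21583 ≡ 120 (mod 127); 120·18 ≡ 1, so inverse 18.
N/191 = 14351; 14351 ≡ 26 (mod 191); 26·169 ≡ 1, so inverse 169.
N/113 = 24257; 24257 ≡ 75 (mod 113); 75·110 ≡ 1, so inverse 110.
x ≡ 52·21583·18 + 127·14351·169 + 4·24257·110 = 338890281.
338890281 mod 2741041 = 1742238.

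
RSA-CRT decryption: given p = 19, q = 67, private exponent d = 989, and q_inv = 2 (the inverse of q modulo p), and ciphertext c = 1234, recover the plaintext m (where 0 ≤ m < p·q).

816

d_p = d mod (p−1) = 989 mod 18 = 17; d_q = d mod (q−1) = 65.
m₁ = c^(d_p) mod p: c ≡ 18 (mod 19), and 18^17 mod 19 = 18.
m₂ = c^(d_q) mod q: c ≡ 28 (mod 67), and 28^65 mod 67 = 12.
h = q_inv·(m₁ − m₂) mod p = 2·(18 − 12) mod 19 = 12.
m = m₂ + h·q = 12 + 12·67 = 816.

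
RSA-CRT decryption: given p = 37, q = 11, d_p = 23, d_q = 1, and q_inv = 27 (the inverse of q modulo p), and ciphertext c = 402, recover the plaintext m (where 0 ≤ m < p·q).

17

m₁ = c^(d_p) mod p: c ≡ 32 (mod 37), and 32^23 mod 37 = 17.
m₂ = c^(d_q) mod q: c ≡ 6 (mod 11), and 6^1 mod 11 = 6.
h = q_inv·(m₁ − m₂) mod p = 27·(17 − 6) mod 37 = 1.
m = m₂ + h·q = 6 + 1·11 = 17.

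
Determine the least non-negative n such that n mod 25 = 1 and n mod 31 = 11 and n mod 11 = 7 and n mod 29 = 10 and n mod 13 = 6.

Combine the congruences pairwise.
From n ≡ 1 (mod 25) write n = 1 + 25t. Substituting into n ≡ 11 (mod 31) gives 25t ≡ 10 (mod 31), and since 25⁻¹ ≡ 5 (mod 31), t ≡ 19. Hence n ≡ 1 + 25·19 = 476 (mod 775).
From n ≡ 476 (mod 775) write n = 476 + 775t. Substituting into n ≡ 7 (mod 11) gives 775t ≡ 4 (mod 11), and since 5⁻¹ ≡ 9 (mod 11), t ≡ 3. Hence n ≡ 476 + 775·3 = 2801 (mod 8525).
From n ≡ 2801 (mod 8525) write n = 2801 + 8525t. Substituting into n ≡ 10 (mod 29) gives 8525t ≡ 22 (mod 29), and since 28⁻¹ ≡ 28 (mod 29), t ≡ 7. Hence n ≡ 2801 + 8525·7 = 62476 (mod 247225).
From n ≡ 62476 (mod 247225) write n = 62476 + 247225t. Substituting into n ≡ 6 (mod 13) gives 247225t ≡ 8 (mod 13), and since 4⁻¹ ≡ 10 (mod 13), t ≡ 2. Hence n ≡ 62476 + 247225·2 = 556926 (mod 3213925).

556926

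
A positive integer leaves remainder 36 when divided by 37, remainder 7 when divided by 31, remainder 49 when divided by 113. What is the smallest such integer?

Combine the congruences pairwise.
From t ≡ 36 (mod 37) write t = 36 + 37s. Substituting into t ≡ 7 (mod 31) gives 37s ≡ 2 (mod 31), and since 6⁻¹ ≡ 26 (mod 31), s ≡ 21. Hence t ≡ 36 + 37·21 = 813 (mod 1147).
From t ≡ 813 (mod 1147) write t = 813 + 1147s. Substituting into t ≡ 49 (mod 113) gives 1147s ≡ 27 (mod 113), and since 17⁻¹ ≡ 20 (mod 113), s ≡ 88. Hence t ≡ 813 + 1147·88 = 101749 (mod 129611).

101749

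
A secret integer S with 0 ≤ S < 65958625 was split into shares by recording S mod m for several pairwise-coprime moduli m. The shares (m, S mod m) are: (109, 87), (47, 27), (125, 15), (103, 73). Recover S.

22120765

The moduli are pairwise coprime; N = 109·47·125·103 = 65958625.
N/109 = 605125; 605125 ≡ 66 (mod 109); 66·38 ≡ 1, so inverse 38.
N/47 = 1403375; 1403375 ≡ 2 (mod 47); 2·24 ≡ 1, so inverse 24.
N/125 = 527669; 527669 ≡ 44 (mod 125); 44·54 ≡ 1, so inverse 54.
N/103 = 640375; 640375 ≡ 24 (mod 103); 24·73 ≡ 1, so inverse 73.
S ≡ 87·605125·38 + 27·1403375·24 + 15·527669·54 + 73·640375·73 = 6749900515.
6749900515 mod 65958625 = 22120765.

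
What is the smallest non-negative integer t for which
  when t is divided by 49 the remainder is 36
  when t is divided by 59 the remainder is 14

722

From t ≡ 36 (mod 49) write t = 36 + 49s. Substituting into t ≡ 14 (mod 59) gives 49s ≡ 37 (mod 59), and since 49⁻¹ ≡ 53 (mod 59), s ≡ 14. Hence t ≡ 36 + 49·14 = 722 (mod 2891).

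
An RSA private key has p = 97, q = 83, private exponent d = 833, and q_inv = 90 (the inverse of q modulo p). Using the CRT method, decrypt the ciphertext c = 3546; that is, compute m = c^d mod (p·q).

3488

d_p = d mod (p−1) = 833 mod 96 = 65; d_q = d mod (q−1) = 13.
m₁ = c^(d_p) mod p: c ≡ 54 (mod 97), and 54^65 mod 97 = 93.
m₂ = c^(d_q) mod q: c ≡ 60 (mod 83), and 60^13 mod 83 = 2.
h = q_inv·(m₁ − m₂) mod p = 90·(93 − 2) mod 97 = 42.
m = m₂ + h·q = 2 + 42·83 = 3488.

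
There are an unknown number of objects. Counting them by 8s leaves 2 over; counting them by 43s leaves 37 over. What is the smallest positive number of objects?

Combine the congruences pairwise.
From N ≡ 2 (mod 8) write N = 2 + 8t. Substituting into N ≡ 37 (mod 43) gives 8t ≡ 35 (mod 43), and since 8⁻¹ ≡ 27 (mod 43), t ≡ 42. Hence N ≡ 2 + 8·42 = 338 (mod 344).

338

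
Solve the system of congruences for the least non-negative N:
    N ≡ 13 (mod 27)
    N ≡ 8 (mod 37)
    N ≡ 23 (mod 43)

From N ≡ 13 (mod 27) write N = 13 + 27t. Substituting into N ≡ 8 (mod 37) gives 27t ≡ 32 (mod 37), and since 27⁻¹ ≡ 11 (mod 37), t ≡ 19. Hence N ≡ 13 + 27·19 = 526 (mod 999).
From N ≡ 526 (mod 999) write N = 526 + 999t. Substituting into N ≡ 23 (mod 43) gives 999t ≡ 13 (mod 43), and since 10⁻¹ ≡ 13 (mod 43), t ≡ 40. Hence N ≡ 526 + 999·40 = 40486 (mod 42957).

40486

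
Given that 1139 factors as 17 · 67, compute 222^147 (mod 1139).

868

Mod 17: 222 ≡ 1; by Fermat, exponent reduces to 147 mod 16 = 3; 1^3 ≡ 1 (mod 17).
Mod 67: 222 ≡ 21; by Fermat, exponent reduces to 147 mod 66 = 15; 21^15 ≡ 64 (mod 67).
Combine by CRT: x ≡ 1 (mod 17), x ≡ 64 (mod 67) ⇒ x ≡ 868 (mod 1139).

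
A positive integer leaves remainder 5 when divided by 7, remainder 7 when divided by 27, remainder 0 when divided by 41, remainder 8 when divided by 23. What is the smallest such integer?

Combine the congruences pairwise.
From a ≡ 5 (mod 7) write a = 5 + 7t. Substituting into a ≡ 7 (mod 27) gives 7t ≡ 2 (mod 27), and since 7⁻¹ ≡ 4 (mod 27), t ≡ 8. Hence a ≡ 5 + 7·8 = 61 (mod 189).
From a ≡ 61 (mod 189) write a = 61 + 189t. Substituting into a ≡ 0 (mod 41) gives 189t ≡ 21 (mod 41), and since 25⁻¹ ≡ 23 (mod 41), t ≡ 32. Hence a ≡ 61 + 189·32 = 6109 (mod 7749).
From a ≡ 6109 (mod 7749) write a = 6109 + 7749t. Substituting into a ≡ 8 (mod 23) gives 7749t ≡ 17 (mod 23), and since 21⁻¹ ≡ 11 (mod 23), t ≡ 3. Hence a ≡ 6109 + 7749·3 = 29356 (mod 178227).

29356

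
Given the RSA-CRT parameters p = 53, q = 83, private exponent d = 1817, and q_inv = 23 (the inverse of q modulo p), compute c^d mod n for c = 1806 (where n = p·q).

d_p = d mod (p−1) = 1817 mod 52 = 49; d_q = d mod (q−1) = 13.
m₁ = c^(d_p) mod p: c ≡ 4 (mod 53), and 4^49 mod 53 = 29.
m₂ = c^(d_q) mod q: c ≡ 63 (mod 83), and 63^13 mod 83 = 7.
h = q_inv·(m₁ − m₂) mod p = 23·(29 − 7) mod 53 = 29.
m = m₂ + h·q = 7 + 29·83 = 2414.

2414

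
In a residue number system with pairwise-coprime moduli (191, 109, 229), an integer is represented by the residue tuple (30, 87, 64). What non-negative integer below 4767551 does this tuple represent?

From x ≡ 30 (mod 191) write x = 30 + 191t. Substituting into x ≡ 87 (mod 109) gives 191t ≡ 57 (mod 109), and since 82⁻¹ ≡ 4 (mod 109), t ≡ 10. Hence x ≡ 30 + 191·10 = 1940 (mod 20819).
From x ≡ 1940 (mod 20819) write x = 1940 + 20819t. Substituting into x ≡ 64 (mod 229) gives 20819t ≡ 185 (mod 229), and since 209⁻¹ ≡ 103 (mod 229), t ≡ 48. Hence x ≡ 1940 + 20819·48 = 1001252 (mod 4767551).

1001252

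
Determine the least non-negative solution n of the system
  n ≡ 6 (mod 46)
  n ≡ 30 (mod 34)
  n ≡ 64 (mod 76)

gcd(46, 34) = 2 and 2 | (30 − 6), so the pair is consistent; merging gives n ≡ 98 (mod 782), where 782 = lcm(46, 34).
gcd(782, 76) = 2 and 2 | (64 − 98), so the pair is consistent; merging gives n ≡ 25904 (mod 29716), where 29716 = lcm(782, 76).
The solution is unique modulo lcm(46, 34, 76) = 29716.

25904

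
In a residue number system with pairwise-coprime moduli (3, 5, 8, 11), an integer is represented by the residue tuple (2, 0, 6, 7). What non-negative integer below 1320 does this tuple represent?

Combine the congruences pairwise.
From x ≡ 2 (mod 3) write x = 2 + 3t. Substituting into x ≡ 0 (mod 5) gives 3t ≡ 3 (mod 5), and since 3⁻¹ ≡ 2 (mod 5), t ≡ 1. Hence x ≡ 2 + 3·1 = 5 (mod 15).
From x ≡ 5 (mod 15) write x = 5 + 15t. Substituting into x ≡ 6 (mod 8) gives 15t ≡ 1 (mod 8), and since 7⁻¹ ≡ 7 (mod 8), t ≡ 7. Hence x ≡ 5 + 15·7 = 110 (mod 120).
From x ≡ 110 (mod 120) write x = 110 + 120t. Substituting into x ≡ 7 (mod 11) gives 120t ≡ 7 (mod 11), and since 10⁻¹ ≡ 10 (mod 11), t ≡ 4. Hence x ≡ 110 + 120·4 = 590 (mod 1320).

590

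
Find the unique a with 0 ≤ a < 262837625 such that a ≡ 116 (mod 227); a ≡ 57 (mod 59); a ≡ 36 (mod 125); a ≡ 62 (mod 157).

From a ≡ 116 (mod 227) write a = 116 + 227t. Substituting into a ≡ 57 (mod 59) gives 227t ≡ 0 (mod 59), and since 50⁻¹ ≡ 13 (mod 59), t ≡ 0. Hence a ≡ 116 + 227·0 = 116 (mod 13393).
From a ≡ 116 (mod 13393) write a = 116 + 13393t. Substituting into a ≡ 36 (mod 125) gives 13393t ≡ 45 (mod 125), and since 18⁻¹ ≡ 7 (mod 125), t ≡ 65. Hence a ≡ 116 + 13393·65 = 870661 (mod 1674125).
From a ≡ 870661 (mod 1674125) write a = 870661 + 1674125t. Substituting into a ≡ 62 (mod 157) gives 1674125t ≡ 123 (mod 157), and since 34⁻¹ ≡ 97 (mod 157), t ≡ 156. Hence a ≡ 870661 + 1674125·156 = 262034161 (mod 262837625).

262034161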